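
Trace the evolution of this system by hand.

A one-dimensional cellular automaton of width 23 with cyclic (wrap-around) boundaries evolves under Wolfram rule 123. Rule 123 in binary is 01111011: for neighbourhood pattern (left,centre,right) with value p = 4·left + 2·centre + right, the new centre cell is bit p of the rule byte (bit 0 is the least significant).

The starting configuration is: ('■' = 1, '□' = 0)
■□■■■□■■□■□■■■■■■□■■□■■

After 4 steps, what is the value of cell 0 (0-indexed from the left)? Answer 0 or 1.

1

step 0: ■□■■■□■■□■□■■■■■■□■■□■■
step 1: ■■■□■■■■■□■■□□□□■■■■■■□
step 2: ■□■■■□□□■■■■■■■■■□□□□■■
step 3: ■■■□■■■■■□□□□□□□■■■■■■□
step 4: ■□■■■□□□■■■■■■■■■□□□□■■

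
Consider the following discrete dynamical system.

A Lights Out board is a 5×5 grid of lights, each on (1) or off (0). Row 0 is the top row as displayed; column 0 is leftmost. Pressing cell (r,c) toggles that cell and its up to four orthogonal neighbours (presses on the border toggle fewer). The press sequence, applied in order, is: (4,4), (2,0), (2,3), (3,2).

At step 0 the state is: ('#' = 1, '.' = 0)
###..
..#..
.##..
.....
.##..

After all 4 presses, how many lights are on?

t=0: ###..
..#..
.##..
.....
.##..
t=1: ###..
..#..
.##..
....#
.####
t=2: ###..
#.#..
#.#..
#...#
.####
t=3: ###..
#.##.
#..##
#..##
.####
t=4: ###..
#.##.
#.###
###.#
.#.##

17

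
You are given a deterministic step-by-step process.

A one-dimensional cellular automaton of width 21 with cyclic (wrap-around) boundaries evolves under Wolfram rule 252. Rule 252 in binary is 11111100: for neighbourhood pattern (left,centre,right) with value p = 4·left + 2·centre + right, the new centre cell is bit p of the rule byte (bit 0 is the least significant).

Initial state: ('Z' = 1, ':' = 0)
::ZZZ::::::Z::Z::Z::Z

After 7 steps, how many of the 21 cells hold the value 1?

gen 0: ::ZZZ::::::Z::Z::Z::Z
gen 1: Z:ZZZZ:::::ZZ:ZZ:ZZ:Z
gen 2: ZZZZZZZ::::ZZZZZZZZZZ
gen 3: ZZZZZZZZ:::ZZZZZZZZZZ
gen 4: ZZZZZZZZZ::ZZZZZZZZZZ
gen 5: ZZZZZZZZZZ:ZZZZZZZZZZ
gen 6: ZZZZZZZZZZZZZZZZZZZZZ
gen 7: ZZZZZZZZZZZZZZZZZZZZZ

21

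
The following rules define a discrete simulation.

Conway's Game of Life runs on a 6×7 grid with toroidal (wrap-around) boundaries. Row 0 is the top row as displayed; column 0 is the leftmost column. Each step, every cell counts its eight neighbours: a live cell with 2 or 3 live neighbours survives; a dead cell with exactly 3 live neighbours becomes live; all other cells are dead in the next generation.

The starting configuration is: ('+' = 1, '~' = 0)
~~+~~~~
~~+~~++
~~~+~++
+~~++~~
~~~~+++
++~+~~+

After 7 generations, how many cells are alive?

0) ~~+~~~~
~~+~~++
~~~+~++
+~~++~~
~~~~+++
++~+~~+
1) ~~++~+~
~~+++++
+~++~~~
+~~+~~~
~++~~~~
+++++~+
2) ~~~~~~~
~~~~~++
+~~~~+~
+~~+~~~
~~~~+~+
+~~~+++
3) +~~~+~~
~~~~~++
+~~~++~
+~~~++~
~~~++~~
+~~~+~+
4) +~~~+~~
+~~~~~~
+~~~~~~
~~~~~~~
+~~+~~~
+~~~+~+
5) ++~~~+~
++~~~~+
~~~~~~~
~~~~~~~
+~~~~~+
++~++++
6) ~~~~~~~
~+~~~~+
+~~~~~~
~~~~~~~
~+~~+~~
~~+~+~~
7) ~~~~~~~
+~~~~~~
+~~~~~~
~~~~~~~
~~~+~~~
~~~+~~~

4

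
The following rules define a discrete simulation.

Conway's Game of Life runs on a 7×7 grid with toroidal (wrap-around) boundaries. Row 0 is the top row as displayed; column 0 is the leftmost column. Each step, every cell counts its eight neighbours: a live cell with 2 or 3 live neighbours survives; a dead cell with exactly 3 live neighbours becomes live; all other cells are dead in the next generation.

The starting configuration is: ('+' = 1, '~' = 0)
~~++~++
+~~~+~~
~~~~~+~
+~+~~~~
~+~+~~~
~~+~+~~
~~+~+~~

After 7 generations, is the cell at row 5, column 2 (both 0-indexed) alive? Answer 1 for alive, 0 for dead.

[0] ~~++~++
+~~~+~~
~~~~~+~
+~+~~~~
~+~+~~~
~~+~+~~
~~+~+~~
[1] ~++~~++
~~~++~~
~+~~~~+
~++~~~~
~+~+~~~
~++~+~~
~++~+~~
[2] ++~~~+~
~+~++~+
++~+~~~
~+~~~~~
+~~+~~~
+~~~+~~
~~~~+~~
[3] ++++~++
~~~++++
~+~++~~
~+~~~~~
++~~~~~
~~~++~~
++~~+++
[4] ~~~~~~~
~~~~~~~
+~~+~~~
~+~~~~~
+++~~~~
~~+++~~
~~~~~~~
[5] ~~~~~~~
~~~~~~~
~~~~~~~
~~~~~~~
+~~~~~~
~~++~~~
~~~+~~~
[6] ~~~~~~~
~~~~~~~
~~~~~~~
~~~~~~~
~~~~~~~
~~++~~~
~~++~~~
[7] ~~~~~~~
~~~~~~~
~~~~~~~
~~~~~~~
~~~~~~~
~~++~~~
~~++~~~

1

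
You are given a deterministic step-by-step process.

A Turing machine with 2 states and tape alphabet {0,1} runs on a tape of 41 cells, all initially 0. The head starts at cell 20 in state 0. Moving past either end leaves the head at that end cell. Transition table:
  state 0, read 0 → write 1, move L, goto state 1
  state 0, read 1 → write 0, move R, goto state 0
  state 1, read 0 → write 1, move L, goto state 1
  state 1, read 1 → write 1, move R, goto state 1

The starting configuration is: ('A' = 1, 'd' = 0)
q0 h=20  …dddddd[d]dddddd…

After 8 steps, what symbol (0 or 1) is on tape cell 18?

1

k=0  q0 h=20  …dddddd[d]dddddd…
k=1  q1 h=19  …dddddd[d]Addddd…
k=2  q1 h=18  …dddddd[d]AAdddd…
k=3  q1 h=17  …dddddd[d]AAAddd…
k=4  q1 h=16  …dddddd[d]AAAAdd…
k=5  q1 h=15  …dddddd[d]AAAAAd…
k=6  q1 h=14  …dddddd[d]AAAAAA…
k=7  q1 h=13  …dddddd[d]AAAAAA…
k=8  q1 h=12  …dddddd[d]AAAAAA…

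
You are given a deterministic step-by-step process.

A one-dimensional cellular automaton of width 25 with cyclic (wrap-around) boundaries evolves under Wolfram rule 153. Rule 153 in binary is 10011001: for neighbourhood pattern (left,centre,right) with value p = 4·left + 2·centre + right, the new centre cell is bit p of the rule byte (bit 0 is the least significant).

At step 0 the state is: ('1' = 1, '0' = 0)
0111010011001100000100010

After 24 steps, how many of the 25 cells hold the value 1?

gen 0: 0111010011001100000100010
gen 1: 0110001010101011110011001
gen 2: 0101100000000011101010100
gen 3: 0001011111111011000000011
gen 4: 1100011111110010111111010
gen 5: 1011011111101000111110000
gen 6: 0010011111000110111101110
gen 7: 1001011110110100111001101
gen 8: 0100011100100010110101001
gen 9: 0011011010011000100000100
gen 10: 1010010001010110011110011
gen 11: 0001001100000101011101011
gen 12: 1100101011110000011000010
gen 13: 1010000011101111010111000
gen 14: 0001111011001110000110110
gen 15: 1101110010101101110100101
gen 16: 1001101000001001100010001
gen 17: 0101000111100101011001101
gen 18: 0000110111010000010101000
gen 19: 1110100110001111000000111
gen 20: 1100010101101110111110111
gen 21: 1011000001001100111100111
gen 22: 0010111100101010111010111
gen 23: 1000111010000000110000110
gen 24: 0110110001111110101110100

15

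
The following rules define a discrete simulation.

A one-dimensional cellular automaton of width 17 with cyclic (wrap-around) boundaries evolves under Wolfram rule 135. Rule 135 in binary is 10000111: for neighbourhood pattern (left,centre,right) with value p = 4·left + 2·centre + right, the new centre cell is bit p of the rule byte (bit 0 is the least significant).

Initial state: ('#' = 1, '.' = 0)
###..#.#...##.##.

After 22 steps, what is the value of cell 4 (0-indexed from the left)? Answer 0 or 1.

1

[0] ###..#.#...##.##.
[1] .#..##.#.##......
[2] ##.#...#....#####
[3] #..#.###.###.####
[4] ..##..#...#...###
[5] .#...##.###.##.#.
[6] ##.##....#.....#.
[7] ......####.#####.
[8] ######.##...###..
[9] .####.....##.#..#
[10] ..##..####...#.##
[11] .#...#.##..###...
[12] ##.###....#.#..##
[13] #...#..####.#.#.#
[14] ..###.#.##..#.#..
[15] ##.#..#....##.#.#
[16] #..#.##.###...#..
[17] #.##.....#..###.#
[18] .....#####.#.#...
[19] #####.###..#.#.##
[20] ####...#..##.#..#
[21] ###..###.#...#.#.
[22] .#..#.#..#.###.#.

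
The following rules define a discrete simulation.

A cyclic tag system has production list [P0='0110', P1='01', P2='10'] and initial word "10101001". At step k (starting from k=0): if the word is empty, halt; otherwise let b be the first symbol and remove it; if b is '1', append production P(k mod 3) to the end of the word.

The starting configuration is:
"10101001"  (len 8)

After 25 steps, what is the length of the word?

t=0: "10101001"  (len 8)
t=1: "01010010110"  (len 11)
t=2: "1010010110"  (len 10)
t=3: "01001011010"  (len 11)
t=4: "1001011010"  (len 10)
t=5: "00101101001"  (len 11)
t=6: "0101101001"  (len 10)
t=7: "101101001"  (len 9)
t=8: "0110100101"  (len 10)
t=9: "110100101"  (len 9)
t=10: "101001010110"  (len 12)
t=11: "0100101011001"  (len 13)
t=12: "100101011001"  (len 12)
t=13: "001010110010110"  (len 15)
t=14: "01010110010110"  (len 14)
t=15: "1010110010110"  (len 13)
t=16: "0101100101100110"  (len 16)
t=17: "101100101100110"  (len 15)
t=18: "0110010110011010"  (len 16)
t=19: "110010110011010"  (len 15)
t=20: "1001011001101001"  (len 16)
t=21: "00101100110100110"  (len 17)
t=22: "0101100110100110"  (len 16)
t=23: "101100110100110"  (len 15)
t=24: "0110011010011010"  (len 16)
t=25: "110011010011010"  (len 15)

15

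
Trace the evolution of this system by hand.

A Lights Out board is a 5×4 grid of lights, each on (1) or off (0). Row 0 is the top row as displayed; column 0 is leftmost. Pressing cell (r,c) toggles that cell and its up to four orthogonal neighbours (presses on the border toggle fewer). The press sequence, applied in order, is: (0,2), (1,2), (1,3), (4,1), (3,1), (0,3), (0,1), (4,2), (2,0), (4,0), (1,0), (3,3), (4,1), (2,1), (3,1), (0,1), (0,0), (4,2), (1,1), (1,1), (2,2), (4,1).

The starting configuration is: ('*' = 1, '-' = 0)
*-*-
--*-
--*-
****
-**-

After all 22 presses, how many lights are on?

14

step 0: *-*-
--*-
--*-
****
-**-
step 1: **-*
----
--*-
****
-**-
step 2: ****
-***
----
****
-**-
step 3: ***-
-*--
---*
****
-**-
step 4: ***-
-*--
---*
*-**
*---
step 5: ***-
-*--
-*-*
-*-*
**--
step 6: **-*
-*-*
-*-*
-*-*
**--
step 7: --**
---*
-*-*
-*-*
**--
step 8: --**
---*
-*-*
-***
*-**
step 9: --**
*--*
*--*
****
*-**
step 10: --**
*--*
*--*
-***
-***
step 11: *-**
-*-*
---*
-***
-***
step 12: *-**
-*-*
----
-*--
-**-
step 13: *-**
-*-*
----
----
*---
step 14: *-**
---*
***-
-*--
*---
step 15: *-**
---*
*-*-
*-*-
**--
step 16: -*-*
-*-*
*-*-
*-*-
**--
step 17: *--*
**-*
*-*-
*-*-
**--
step 18: *--*
**-*
*-*-
*---
*-**
step 19: **-*
--**
***-
*---
*-**
step 20: *--*
**-*
*-*-
*---
*-**
step 21: *--*
****
**-*
*-*-
*-**
step 22: *--*
****
**-*
***-
-*-*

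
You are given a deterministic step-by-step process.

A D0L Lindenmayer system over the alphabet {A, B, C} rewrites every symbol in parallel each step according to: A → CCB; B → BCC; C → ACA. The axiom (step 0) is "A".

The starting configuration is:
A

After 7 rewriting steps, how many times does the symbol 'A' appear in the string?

728

step 0: A
step 1: CCB
step 2: ACAACABCC
step 3: CCBACACCBCCBACACCBBCCACAACA
step 4: ACAACABCCCCBACACCBACAACABCCACAACABCCCCBACACCBACAACABCCBCCACAACACCBACACCBCCBACACCB
step 5: CCBACACCBCCBACACCBBCCACAACAACAACABCCCCBACACCBACAACABCCCCBA…ACCBACAACABCCCCBACACCBACAACABCCACAACABCCCCBACACCBACAACABCC  (len 243)
step 6: ACAACABCCCCBACACCBACAACABCCACAACABCCCCBACACCBACAACABCCBCCA…AACAACAACABCCCCBACACCBACAACABCCCCBACACCBCCBACACCBBCCACAACA  (len 729)
step 7: CCBACACCBCCBACACCBBCCACAACAACAACABCCCCBACACCBACAACABCCCCBA…ABCCACAACABCCCCBACACCBACAACABCCBCCACAACACCBACACCBCCBACACCB  (len 2187)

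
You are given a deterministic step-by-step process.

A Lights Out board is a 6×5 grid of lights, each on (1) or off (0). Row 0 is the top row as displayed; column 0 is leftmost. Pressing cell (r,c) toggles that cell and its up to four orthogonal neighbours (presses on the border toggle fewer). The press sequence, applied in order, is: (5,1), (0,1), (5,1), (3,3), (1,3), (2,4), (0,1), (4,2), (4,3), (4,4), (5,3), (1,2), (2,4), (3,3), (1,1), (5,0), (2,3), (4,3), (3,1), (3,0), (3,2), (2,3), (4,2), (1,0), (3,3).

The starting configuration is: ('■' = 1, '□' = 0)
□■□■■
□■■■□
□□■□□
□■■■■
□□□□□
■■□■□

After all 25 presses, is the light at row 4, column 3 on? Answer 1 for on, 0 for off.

gen 0: □■□■■
□■■■□
□□■□□
□■■■■
□□□□□
■■□■□
gen 1: □■□■■
□■■■□
□□■□□
□■■■■
□■□□□
□□■■□
gen 2: ■□■■■
□□■■□
□□■□□
□■■■■
□■□□□
□□■■□
gen 3: ■□■■■
□□■■□
□□■□□
□■■■■
□□□□□
■■□■□
gen 4: ■□■■■
□□■■□
□□■■□
□■□□□
□□□■□
■■□■□
gen 5: ■□■□■
□□□□■
□□■□□
□■□□□
□□□■□
■■□■□
gen 6: ■□■□■
□□□□□
□□■■■
□■□□■
□□□■□
■■□■□
gen 7: □■□□■
□■□□□
□□■■■
□■□□■
□□□■□
■■□■□
gen 8: □■□□■
□■□□□
□□■■■
□■■□■
□■■□□
■■■■□
gen 9: □■□□■
□■□□□
□□■■■
□■■■■
□■□■■
■■■□□
gen 10: □■□□■
□■□□□
□□■■■
□■■■□
□■□□□
■■■□■
gen 11: □■□□■
□■□□□
□□■■■
□■■■□
□■□■□
■■□■□
gen 12: □■■□■
□□■■□
□□□■■
□■■■□
□■□■□
■■□■□
gen 13: □■■□■
□□■■■
□□□□□
□■■■■
□■□■□
■■□■□
gen 14: □■■□■
□□■■■
□□□■□
□■□□□
□■□□□
■■□■□
gen 15: □□■□■
■■□■■
□■□■□
□■□□□
□■□□□
■■□■□
gen 16: □□■□■
■■□■■
□■□■□
□■□□□
■■□□□
□□□■□
gen 17: □□■□■
■■□□■
□■■□■
□■□■□
■■□□□
□□□■□
gen 18: □□■□■
■■□□■
□■■□■
□■□□□
■■■■■
□□□□□
gen 19: □□■□■
■■□□■
□□■□■
■□■□□
■□■■■
□□□□□
gen 20: □□■□■
■■□□■
■□■□■
□■■□□
□□■■■
□□□□□
gen 21: □□■□■
■■□□■
■□□□■
□□□■□
□□□■■
□□□□□
gen 22: □□■□■
■■□■■
■□■■□
□□□□□
□□□■■
□□□□□
gen 23: □□■□■
■■□■■
■□■■□
□□■□□
□■■□■
□□■□□
gen 24: ■□■□■
□□□■■
□□■■□
□□■□□
□■■□■
□□■□□
gen 25: ■□■□■
□□□■■
□□■□□
□□□■■
□■■■■
□□■□□

1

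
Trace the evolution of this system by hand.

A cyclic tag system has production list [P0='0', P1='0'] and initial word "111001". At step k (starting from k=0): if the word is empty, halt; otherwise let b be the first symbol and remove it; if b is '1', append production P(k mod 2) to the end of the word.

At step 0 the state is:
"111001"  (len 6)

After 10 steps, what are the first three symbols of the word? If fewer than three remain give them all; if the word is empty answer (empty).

[0] "111001"  (len 6)
[1] "110010"  (len 6)
[2] "100100"  (len 6)
[3] "001000"  (len 6)
[4] "01000"  (len 5)
[5] "1000"  (len 4)
[6] "0000"  (len 4)
[7] "000"  (len 3)
[8] "00"  (len 2)
[9] "0"  (len 1)
[10] (halted — word empty)

(empty)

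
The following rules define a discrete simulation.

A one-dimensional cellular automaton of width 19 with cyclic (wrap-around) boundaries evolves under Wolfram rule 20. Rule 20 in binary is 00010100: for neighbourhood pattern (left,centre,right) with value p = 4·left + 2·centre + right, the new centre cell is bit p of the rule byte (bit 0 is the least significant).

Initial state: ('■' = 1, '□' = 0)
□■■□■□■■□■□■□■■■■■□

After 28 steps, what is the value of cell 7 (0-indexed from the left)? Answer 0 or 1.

0) □■■□■□■■□■□■□■■■■■□
1) □□□□■□□□□■□■□□□□□□■
2) ■□□□■■□□□■□■■□□□□□■
3) □■□□□□■□□■□□□■□□□□□
4) □■■□□□■■□■■□□■■□□□□
5) □□□■□□□□□□□■□□□■□□□
6) □□□■■□□□□□□■■□□■■□□
7) □□□□□■□□□□□□□■□□□■□
8) □□□□□■■□□□□□□■■□□■■
9) ■□□□□□□■□□□□□□□■□□□
10) ■■□□□□□■■□□□□□□■■□□
11) □□■□□□□□□■□□□□□□□■□
12) □□■■□□□□□■■□□□□□□■■
13) ■□□□■□□□□□□■□□□□□□□
14) ■■□□■■□□□□□■■□□□□□□
15) □□■□□□■□□□□□□■□□□□□
16) □□■■□□■■□□□□□■■□□□□
17) □□□□■□□□■□□□□□□■□□□
18) □□□□■■□□■■□□□□□■■□□
19) □□□□□□■□□□■□□□□□□■□
20) □□□□□□■■□□■■□□□□□■■
21) ■□□□□□□□■□□□■□□□□□□
22) ■■□□□□□□■■□□■■□□□□□
23) □□■□□□□□□□■□□□■□□□□
24) □□■■□□□□□□■■□□■■□□□
25) □□□□■□□□□□□□■□□□■□□
26) □□□□■■□□□□□□■■□□■■□
27) □□□□□□■□□□□□□□■□□□■
28) ■□□□□□■■□□□□□□■■□□■

1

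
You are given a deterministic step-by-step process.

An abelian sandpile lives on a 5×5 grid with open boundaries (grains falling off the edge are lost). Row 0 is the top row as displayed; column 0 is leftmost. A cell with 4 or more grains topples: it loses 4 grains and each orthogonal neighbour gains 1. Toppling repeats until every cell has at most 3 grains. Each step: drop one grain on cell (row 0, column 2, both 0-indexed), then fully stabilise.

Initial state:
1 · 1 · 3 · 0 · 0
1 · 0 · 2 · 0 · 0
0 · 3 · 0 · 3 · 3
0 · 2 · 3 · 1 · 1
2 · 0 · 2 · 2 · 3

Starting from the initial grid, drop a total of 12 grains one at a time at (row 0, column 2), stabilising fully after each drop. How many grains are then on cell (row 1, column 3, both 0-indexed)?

2

gen 0: 1 · 1 · 3 · 0 · 0
1 · 0 · 2 · 0 · 0
0 · 3 · 0 · 3 · 3
0 · 2 · 3 · 1 · 1
2 · 0 · 2 · 2 · 3
gen 1: 1 · 2 · 0 · 1 · 0
1 · 0 · 3 · 0 · 0
0 · 3 · 0 · 3 · 3
0 · 2 · 3 · 1 · 1
2 · 0 · 2 · 2 · 3
gen 2: 1 · 2 · 1 · 1 · 0
1 · 0 · 3 · 0 · 0
0 · 3 · 0 · 3 · 3
0 · 2 · 3 · 1 · 1
2 · 0 · 2 · 2 · 3
gen 3: 1 · 2 · 2 · 1 · 0
1 · 0 · 3 · 0 · 0
0 · 3 · 0 · 3 · 3
0 · 2 · 3 · 1 · 1
2 · 0 · 2 · 2 · 3
gen 4: 1 · 2 · 3 · 1 · 0
1 · 0 · 3 · 0 · 0
0 · 3 · 0 · 3 · 3
0 · 2 · 3 · 1 · 1
2 · 0 · 2 · 2 · 3
gen 5: 1 · 3 · 1 · 2 · 0
1 · 1 · 0 · 1 · 0
0 · 3 · 1 · 3 · 3
0 · 2 · 3 · 1 · 1
2 · 0 · 2 · 2 · 3
gen 6: 1 · 3 · 2 · 2 · 0
1 · 1 · 0 · 1 · 0
0 · 3 · 1 · 3 · 3
0 · 2 · 3 · 1 · 1
2 · 0 · 2 · 2 · 3
gen 7: 1 · 3 · 3 · 2 · 0
1 · 1 · 0 · 1 · 0
0 · 3 · 1 · 3 · 3
0 · 2 · 3 · 1 · 1
2 · 0 · 2 · 2 · 3
gen 8: 2 · 0 · 1 · 3 · 0
1 · 2 · 1 · 1 · 0
0 · 3 · 1 · 3 · 3
0 · 2 · 3 · 1 · 1
2 · 0 · 2 · 2 · 3
gen 9: 2 · 0 · 2 · 3 · 0
1 · 2 · 1 · 1 · 0
0 · 3 · 1 · 3 · 3
0 · 2 · 3 · 1 · 1
2 · 0 · 2 · 2 · 3
gen 10: 2 · 0 · 3 · 3 · 0
1 · 2 · 1 · 1 · 0
0 · 3 · 1 · 3 · 3
0 · 2 · 3 · 1 · 1
2 · 0 · 2 · 2 · 3
gen 11: 2 · 1 · 1 · 0 · 1
1 · 2 · 2 · 2 · 0
0 · 3 · 1 · 3 · 3
0 · 2 · 3 · 1 · 1
2 · 0 · 2 · 2 · 3
gen 12: 2 · 1 · 2 · 0 · 1
1 · 2 · 2 · 2 · 0
0 · 3 · 1 · 3 · 3
0 · 2 · 3 · 1 · 1
2 · 0 · 2 · 2 · 3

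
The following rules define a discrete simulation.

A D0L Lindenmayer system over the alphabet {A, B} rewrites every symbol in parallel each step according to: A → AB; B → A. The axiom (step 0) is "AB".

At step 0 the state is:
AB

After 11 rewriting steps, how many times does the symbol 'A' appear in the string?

0) AB
1) ABA
2) ABAAB
3) ABAABABA
4) ABAABABAABAAB
5) ABAABABAABAABABAABABA
6) ABAABABAABAABABAABABAABAABABAABAAB
7) ABAABABAABAABABAABABAABAABABAABAABABAABABAABAABABAABABA
8) ABAABABAABAABABAABABAABAABABAABAABABAABABAABAABABAABABAABAABABAABAABABAABABAABAABABAABAAB
9) ABAABABAABAABABAABABAABAABABAABAABABAABABAABAABABAABABAABA…AABABAABABAABAABABAABABAABAABABAABAABABAABABAABAABABAABABA  (len 144)
10) ABAABABAABAABABAABABAABAABABAABAABABAABABAABAABABAABABAABA…AABABAABABAABAABABAABABAABAABABAABAABABAABABAABAABABAABAAB  (len 233)
11) ABAABABAABAABABAABABAABAABABAABAABABAABABAABAABABAABABAABA…AABABAABABAABAABABAABABAABAABABAABAABABAABABAABAABABAABABA  (len 377)

233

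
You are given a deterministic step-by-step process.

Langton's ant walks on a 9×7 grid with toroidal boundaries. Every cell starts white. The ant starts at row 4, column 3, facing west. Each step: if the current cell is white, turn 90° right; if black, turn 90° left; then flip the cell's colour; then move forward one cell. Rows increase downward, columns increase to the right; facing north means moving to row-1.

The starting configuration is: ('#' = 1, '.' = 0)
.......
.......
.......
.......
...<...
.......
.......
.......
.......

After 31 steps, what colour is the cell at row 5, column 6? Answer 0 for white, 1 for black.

0) .......
.......
.......
.......
...<...
.......
.......
.......
.......
1) .......
.......
.......
...^...
...#...
.......
.......
.......
.......
2) .......
.......
.......
...#>..
...#...
.......
.......
.......
.......
3) .......
.......
.......
...##..
...#v..
.......
.......
.......
.......
4) .......
.......
.......
...##..
...<#..
.......
.......
.......
.......
5) .......
.......
.......
...##..
....#..
...v...
.......
.......
.......
6) .......
.......
.......
...##..
....#..
..<#...
.......
.......
.......
7) .......
.......
.......
...##..
..^.#..
..##...
.......
.......
.......
8) .......
.......
.......
...##..
..#>#..
..##...
.......
.......
.......
9) .......
.......
.......
...##..
..###..
..#v...
.......
.......
.......
10) .......
.......
.......
...##..
..###..
..#.>..
.......
.......
.......
11) .......
.......
.......
...##..
..###..
..#.#..
....v..
.......
.......
12) .......
.......
.......
...##..
..###..
..#.#..
...<#..
.......
.......
13) .......
.......
.......
...##..
..###..
..#^#..
...##..
.......
.......
14) .......
.......
.......
...##..
..###..
..##>..
...##..
.......
.......
15) .......
.......
.......
...##..
..##^..
..##...
...##..
.......
.......
16) .......
.......
.......
...##..
..#<...
..##...
...##..
.......
.......
17) .......
.......
.......
...##..
..#....
..#v...
...##..
.......
.......
18) .......
.......
.......
...##..
..#....
..#.>..
...##..
.......
.......
19) .......
.......
.......
...##..
..#....
..#.#..
...#v..
.......
.......
20) .......
.......
.......
...##..
..#....
..#.#..
...#.>.
.......
.......
21) .......
.......
.......
...##..
..#....
..#.#..
...#.#.
.....v.
.......
22) .......
.......
.......
...##..
..#....
..#.#..
...#.#.
....<#.
.......
23) .......
.......
.......
...##..
..#....
..#.#..
...#^#.
....##.
.......
24) .......
.......
.......
...##..
..#....
..#.#..
...##>.
....##.
.......
25) .......
.......
.......
...##..
..#....
..#.#^.
...##..
....##.
.......
26) .......
.......
.......
...##..
..#....
..#.##>
...##..
....##.
.......
27) .......
.......
.......
...##..
..#....
..#.###
...##.v
....##.
.......
28) .......
.......
.......
...##..
..#....
..#.###
...##<#
....##.
.......
29) .......
.......
.......
...##..
..#....
..#.#^#
...####
....##.
.......
30) .......
.......
.......
...##..
..#....
..#.<.#
...####
....##.
.......
31) .......
.......
.......
...##..
..#....
..#...#
...#v##
....##.
.......

1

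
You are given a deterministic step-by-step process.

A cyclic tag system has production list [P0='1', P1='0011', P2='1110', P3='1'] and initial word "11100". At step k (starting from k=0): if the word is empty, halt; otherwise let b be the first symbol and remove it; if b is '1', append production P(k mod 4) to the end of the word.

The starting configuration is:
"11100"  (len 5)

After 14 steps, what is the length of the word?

step 0: "11100"  (len 5)
step 1: "11001"  (len 5)
step 2: "10010011"  (len 8)
step 3: "00100111110"  (len 11)
step 4: "0100111110"  (len 10)
step 5: "100111110"  (len 9)
step 6: "001111100011"  (len 12)
step 7: "01111100011"  (len 11)
step 8: "1111100011"  (len 10)
step 9: "1111000111"  (len 10)
step 10: "1110001110011"  (len 13)
step 11: "1100011100111110"  (len 16)
step 12: "1000111001111101"  (len 16)
step 13: "0001110011111011"  (len 16)
step 14: "001110011111011"  (len 15)

15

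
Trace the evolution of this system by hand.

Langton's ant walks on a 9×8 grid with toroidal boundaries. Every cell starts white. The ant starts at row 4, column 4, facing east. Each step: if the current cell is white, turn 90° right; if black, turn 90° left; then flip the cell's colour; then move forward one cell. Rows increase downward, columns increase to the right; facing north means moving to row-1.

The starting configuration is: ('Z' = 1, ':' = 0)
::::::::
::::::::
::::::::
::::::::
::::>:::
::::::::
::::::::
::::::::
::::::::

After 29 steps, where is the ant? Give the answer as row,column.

3,2

gen 0: ::::::::
::::::::
::::::::
::::::::
::::>:::
::::::::
::::::::
::::::::
::::::::
gen 1: ::::::::
::::::::
::::::::
::::::::
::::Z:::
::::v:::
::::::::
::::::::
::::::::
gen 2: ::::::::
::::::::
::::::::
::::::::
::::Z:::
:::<Z:::
::::::::
::::::::
::::::::
gen 3: ::::::::
::::::::
::::::::
::::::::
:::^Z:::
:::ZZ:::
::::::::
::::::::
::::::::
gen 4: ::::::::
::::::::
::::::::
::::::::
:::Z>:::
:::ZZ:::
::::::::
::::::::
::::::::
gen 5: ::::::::
::::::::
::::::::
::::^:::
:::Z::::
:::ZZ:::
::::::::
::::::::
::::::::
gen 6: ::::::::
::::::::
::::::::
::::Z>::
:::Z::::
:::ZZ:::
::::::::
::::::::
::::::::
gen 7: ::::::::
::::::::
::::::::
::::ZZ::
:::Z:v::
:::ZZ:::
::::::::
::::::::
::::::::
gen 8: ::::::::
::::::::
::::::::
::::ZZ::
:::Z<Z::
:::ZZ:::
::::::::
::::::::
::::::::
gen 9: ::::::::
::::::::
::::::::
::::^Z::
:::ZZZ::
:::ZZ:::
::::::::
::::::::
::::::::
gen 10: ::::::::
::::::::
::::::::
:::<:Z::
:::ZZZ::
:::ZZ:::
::::::::
::::::::
::::::::
gen 11: ::::::::
::::::::
:::^::::
:::Z:Z::
:::ZZZ::
:::ZZ:::
::::::::
::::::::
::::::::
gen 12: ::::::::
::::::::
:::Z>:::
:::Z:Z::
:::ZZZ::
:::ZZ:::
::::::::
::::::::
::::::::
gen 13: ::::::::
::::::::
:::ZZ:::
:::ZvZ::
:::ZZZ::
:::ZZ:::
::::::::
::::::::
::::::::
gen 14: ::::::::
::::::::
:::ZZ:::
:::<ZZ::
:::ZZZ::
:::ZZ:::
::::::::
::::::::
::::::::
gen 15: ::::::::
::::::::
:::ZZ:::
::::ZZ::
:::vZZ::
:::ZZ:::
::::::::
::::::::
::::::::
gen 16: ::::::::
::::::::
:::ZZ:::
::::ZZ::
::::>Z::
:::ZZ:::
::::::::
::::::::
::::::::
gen 17: ::::::::
::::::::
:::ZZ:::
::::^Z::
:::::Z::
:::ZZ:::
::::::::
::::::::
::::::::
gen 18: ::::::::
::::::::
:::ZZ:::
:::<:Z::
:::::Z::
:::ZZ:::
::::::::
::::::::
::::::::
gen 19: ::::::::
::::::::
:::^Z:::
:::Z:Z::
:::::Z::
:::ZZ:::
::::::::
::::::::
::::::::
gen 20: ::::::::
::::::::
::<:Z:::
:::Z:Z::
:::::Z::
:::ZZ:::
::::::::
::::::::
::::::::
gen 21: ::::::::
::^:::::
::Z:Z:::
:::Z:Z::
:::::Z::
:::ZZ:::
::::::::
::::::::
::::::::
gen 22: ::::::::
::Z>::::
::Z:Z:::
:::Z:Z::
:::::Z::
:::ZZ:::
::::::::
::::::::
::::::::
gen 23: ::::::::
::ZZ::::
::ZvZ:::
:::Z:Z::
:::::Z::
:::ZZ:::
::::::::
::::::::
::::::::
gen 24: ::::::::
::ZZ::::
::<ZZ:::
:::Z:Z::
:::::Z::
:::ZZ:::
::::::::
::::::::
::::::::
gen 25: ::::::::
::ZZ::::
:::ZZ:::
::vZ:Z::
:::::Z::
:::ZZ:::
::::::::
::::::::
::::::::
gen 26: ::::::::
::ZZ::::
:::ZZ:::
:<ZZ:Z::
:::::Z::
:::ZZ:::
::::::::
::::::::
::::::::
gen 27: ::::::::
::ZZ::::
:^:ZZ:::
:ZZZ:Z::
:::::Z::
:::ZZ:::
::::::::
::::::::
::::::::
gen 28: ::::::::
::ZZ::::
:Z>ZZ:::
:ZZZ:Z::
:::::Z::
:::ZZ:::
::::::::
::::::::
::::::::
gen 29: ::::::::
::ZZ::::
:ZZZZ:::
:ZvZ:Z::
:::::Z::
:::ZZ:::
::::::::
::::::::
::::::::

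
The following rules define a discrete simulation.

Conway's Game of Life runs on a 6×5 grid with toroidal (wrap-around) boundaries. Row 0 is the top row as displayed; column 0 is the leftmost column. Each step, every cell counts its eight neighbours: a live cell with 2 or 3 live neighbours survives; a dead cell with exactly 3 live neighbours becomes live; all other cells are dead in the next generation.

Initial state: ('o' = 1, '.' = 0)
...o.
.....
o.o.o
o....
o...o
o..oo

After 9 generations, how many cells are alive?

0) ...o.
.....
o.o.o
o....
o...o
o..oo
1) ...o.
...oo
oo..o
...o.
.o.o.
o..o.
2) ..oo.
..oo.
o.o..
.o.o.
...o.
...o.
3) ....o
....o
....o
.o.oo
...oo
...oo
4) o...o
o..oo
....o
..o..
.....
o....
5) .o.o.
...o.
o...o
.....
.....
o...o
6) o.oo.
o.oo.
....o
.....
.....
o...o
7) o.o..
o.o..
...oo
.....
.....
oo.oo
8) ..o..
o.o..
...oo
.....
o...o
ooooo
9) .....
.oo.o
...oo
o..o.
..o..
..o..

9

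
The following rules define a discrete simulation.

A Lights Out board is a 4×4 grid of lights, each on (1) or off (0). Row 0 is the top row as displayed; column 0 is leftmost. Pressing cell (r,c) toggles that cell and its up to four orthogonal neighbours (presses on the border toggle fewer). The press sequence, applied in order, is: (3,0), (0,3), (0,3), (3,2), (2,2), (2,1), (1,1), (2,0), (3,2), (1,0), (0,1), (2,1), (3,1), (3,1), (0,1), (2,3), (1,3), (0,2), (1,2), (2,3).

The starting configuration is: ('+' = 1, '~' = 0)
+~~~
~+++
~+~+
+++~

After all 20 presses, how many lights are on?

t=0: +~~~
~+++
~+~+
+++~
t=1: +~~~
~+++
++~+
~~+~
t=2: +~++
~++~
++~+
~~+~
t=3: +~~~
~+++
++~+
~~+~
t=4: +~~~
~+++
++++
~+~+
t=5: +~~~
~+~+
+~~~
~+++
t=6: +~~~
~~~+
~++~
~~++
t=7: ++~~
++++
~~+~
~~++
t=8: ++~~
~+++
+++~
+~++
t=9: ++~~
~+++
++~~
++~~
t=10: ~+~~
+~++
~+~~
++~~
t=11: +~+~
++++
~+~~
++~~
t=12: +~+~
+~++
+~+~
+~~~
t=13: +~+~
+~++
+++~
~++~
t=14: +~+~
+~++
+~+~
+~~~
t=15: ~+~~
++++
+~+~
+~~~
t=16: ~+~~
+++~
+~~+
+~~+
t=17: ~+~+
++~+
+~~~
+~~+
t=18: ~~+~
++++
+~~~
+~~+
t=19: ~~~~
+~~~
+~+~
+~~+
t=20: ~~~~
+~~+
+~~+
+~~~

5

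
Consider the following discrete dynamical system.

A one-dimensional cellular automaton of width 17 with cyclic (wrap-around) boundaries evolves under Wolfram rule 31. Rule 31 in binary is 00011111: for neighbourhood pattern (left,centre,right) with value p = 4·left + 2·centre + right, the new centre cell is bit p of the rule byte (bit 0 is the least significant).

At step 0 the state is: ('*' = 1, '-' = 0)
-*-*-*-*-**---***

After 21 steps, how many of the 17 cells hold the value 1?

9

k=0  -*-*-*-*-**---***
k=1  -*-*-*-*-*-****--
k=2  **-*-*-*-*-*---**
k=3  ---*-*-*-*-*****-
k=4  ****-*-*-*-*----*
k=5  -----*-*-*-******
k=6  ******-*-*-*-----
k=7  *------*-*-******
k=8  -*******-*-*-----
k=9  **-------*-******
k=10  --********-*-----
k=11  ***--------******
k=12  ---*********-----
k=13  ****--------*****
k=14  ----*********----
k=15  *****--------****
k=16  -----*********---
k=17  ******--------***
k=18  ------*********--
k=19  *******--------**
k=20  -------*********-
k=21  ********--------*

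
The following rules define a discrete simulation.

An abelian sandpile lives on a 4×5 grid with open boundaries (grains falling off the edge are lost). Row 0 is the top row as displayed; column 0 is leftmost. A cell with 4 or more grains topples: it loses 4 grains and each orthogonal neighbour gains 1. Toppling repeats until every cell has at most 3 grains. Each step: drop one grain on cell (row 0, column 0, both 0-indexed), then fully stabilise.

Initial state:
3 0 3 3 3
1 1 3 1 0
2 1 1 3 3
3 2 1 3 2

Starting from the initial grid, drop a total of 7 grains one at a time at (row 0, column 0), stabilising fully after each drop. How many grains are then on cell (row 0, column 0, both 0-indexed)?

2

[0] 3 0 3 3 3
1 1 3 1 0
2 1 1 3 3
3 2 1 3 2
[1] 0 1 3 3 3
2 1 3 1 0
2 1 1 3 3
3 2 1 3 2
[2] 1 1 3 3 3
2 1 3 1 0
2 1 1 3 3
3 2 1 3 2
[3] 2 1 3 3 3
2 1 3 1 0
2 1 1 3 3
3 2 1 3 2
[4] 3 1 3 3 3
2 1 3 1 0
2 1 1 3 3
3 2 1 3 2
[5] 0 2 3 3 3
3 1 3 1 0
2 1 1 3 3
3 2 1 3 2
[6] 1 2 3 3 3
3 1 3 1 0
2 1 1 3 3
3 2 1 3 2
[7] 2 2 3 3 3
3 1 3 1 0
2 1 1 3 3
3 2 1 3 2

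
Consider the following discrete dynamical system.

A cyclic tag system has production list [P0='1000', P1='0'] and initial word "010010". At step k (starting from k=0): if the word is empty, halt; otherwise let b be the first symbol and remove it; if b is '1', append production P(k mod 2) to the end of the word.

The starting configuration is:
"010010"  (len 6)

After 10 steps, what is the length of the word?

2

0) "010010"  (len 6)
1) "10010"  (len 5)
2) "00100"  (len 5)
3) "0100"  (len 4)
4) "100"  (len 3)
5) "001000"  (len 6)
6) "01000"  (len 5)
7) "1000"  (len 4)
8) "0000"  (len 4)
9) "000"  (len 3)
10) "00"  (len 2)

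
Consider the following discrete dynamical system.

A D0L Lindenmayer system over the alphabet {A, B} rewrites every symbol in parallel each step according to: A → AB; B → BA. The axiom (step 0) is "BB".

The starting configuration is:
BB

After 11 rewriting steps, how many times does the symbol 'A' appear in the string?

2048

[0] BB
[1] BABA
[2] BAABBAAB
[3] BAABABBABAABABBA
[4] BAABABBAABBABAABBAABABBAABBABAAB
[5] BAABABBAABBABAABABBABAABBAABABBABAABABBAABBABAABABBABAABBAABABBA
[6] BAABABBAABBABAABABBABAABBAABABBAABBABAABBAABABBABAABABBAAB…BAABBABAABABBABAABBAABABBAABBABAABBAABABBABAABABBAABBABAAB  (len 128)
[7] BAABABBAABBABAABABBABAABBAABABBAABBABAABBAABABBABAABABBAAB…ABBAABABBABAABABBAABBABAABBAABABBAABBABAABABBABAABBAABABBA  (len 256)
[8] BAABABBAABBABAABABBABAABBAABABBAABBABAABBAABABBABAABABBAAB…BAABBABAABABBABAABBAABABBAABBABAABBAABABBABAABABBAABBABAAB  (len 512)
[9] BAABABBAABBABAABABBABAABBAABABBAABBABAABBAABABBABAABABBAAB…ABBAABABBABAABABBAABBABAABBAABABBAABBABAABABBABAABBAABABBA  (len 1024)
[10] BAABABBAABBABAABABBABAABBAABABBAABBABAABBAABABBABAABABBAAB…BAABBABAABABBABAABBAABABBAABBABAABBAABABBABAABABBAABBABAAB  (len 2048)
[11] BAABABBAABBABAABABBABAABBAABABBAABBABAABBAABABBABAABABBAAB…ABBAABABBABAABABBAABBABAABBAABABBAABBABAABABBABAABBAABABBA  (len 4096)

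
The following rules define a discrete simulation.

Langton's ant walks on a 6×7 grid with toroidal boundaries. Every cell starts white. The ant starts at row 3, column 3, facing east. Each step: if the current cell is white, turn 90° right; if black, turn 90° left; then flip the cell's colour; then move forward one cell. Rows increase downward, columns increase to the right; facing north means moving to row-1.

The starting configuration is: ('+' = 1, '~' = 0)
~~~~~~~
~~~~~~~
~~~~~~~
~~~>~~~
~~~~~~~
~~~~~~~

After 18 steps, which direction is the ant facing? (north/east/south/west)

west

gen 0: ~~~~~~~
~~~~~~~
~~~~~~~
~~~>~~~
~~~~~~~
~~~~~~~
gen 1: ~~~~~~~
~~~~~~~
~~~~~~~
~~~+~~~
~~~v~~~
~~~~~~~
gen 2: ~~~~~~~
~~~~~~~
~~~~~~~
~~~+~~~
~~<+~~~
~~~~~~~
gen 3: ~~~~~~~
~~~~~~~
~~~~~~~
~~^+~~~
~~++~~~
~~~~~~~
gen 4: ~~~~~~~
~~~~~~~
~~~~~~~
~~+>~~~
~~++~~~
~~~~~~~
gen 5: ~~~~~~~
~~~~~~~
~~~^~~~
~~+~~~~
~~++~~~
~~~~~~~
gen 6: ~~~~~~~
~~~~~~~
~~~+>~~
~~+~~~~
~~++~~~
~~~~~~~
gen 7: ~~~~~~~
~~~~~~~
~~~++~~
~~+~v~~
~~++~~~
~~~~~~~
gen 8: ~~~~~~~
~~~~~~~
~~~++~~
~~+<+~~
~~++~~~
~~~~~~~
gen 9: ~~~~~~~
~~~~~~~
~~~^+~~
~~+++~~
~~++~~~
~~~~~~~
gen 10: ~~~~~~~
~~~~~~~
~~<~+~~
~~+++~~
~~++~~~
~~~~~~~
gen 11: ~~~~~~~
~~^~~~~
~~+~+~~
~~+++~~
~~++~~~
~~~~~~~
gen 12: ~~~~~~~
~~+>~~~
~~+~+~~
~~+++~~
~~++~~~
~~~~~~~
gen 13: ~~~~~~~
~~++~~~
~~+v+~~
~~+++~~
~~++~~~
~~~~~~~
gen 14: ~~~~~~~
~~++~~~
~~<++~~
~~+++~~
~~++~~~
~~~~~~~
gen 15: ~~~~~~~
~~++~~~
~~~++~~
~~v++~~
~~++~~~
~~~~~~~
gen 16: ~~~~~~~
~~++~~~
~~~++~~
~~~>+~~
~~++~~~
~~~~~~~
gen 17: ~~~~~~~
~~++~~~
~~~^+~~
~~~~+~~
~~++~~~
~~~~~~~
gen 18: ~~~~~~~
~~++~~~
~~<~+~~
~~~~+~~
~~++~~~
~~~~~~~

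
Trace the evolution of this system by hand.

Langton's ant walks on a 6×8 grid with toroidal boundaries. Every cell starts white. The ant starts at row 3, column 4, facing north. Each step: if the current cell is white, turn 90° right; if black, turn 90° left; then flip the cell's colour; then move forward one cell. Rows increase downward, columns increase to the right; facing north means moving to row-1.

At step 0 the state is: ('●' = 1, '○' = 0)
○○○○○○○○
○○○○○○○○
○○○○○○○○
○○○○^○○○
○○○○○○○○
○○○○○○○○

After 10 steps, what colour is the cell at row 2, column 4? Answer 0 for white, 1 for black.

k=0  ○○○○○○○○
○○○○○○○○
○○○○○○○○
○○○○^○○○
○○○○○○○○
○○○○○○○○
k=1  ○○○○○○○○
○○○○○○○○
○○○○○○○○
○○○○●>○○
○○○○○○○○
○○○○○○○○
k=2  ○○○○○○○○
○○○○○○○○
○○○○○○○○
○○○○●●○○
○○○○○v○○
○○○○○○○○
k=3  ○○○○○○○○
○○○○○○○○
○○○○○○○○
○○○○●●○○
○○○○<●○○
○○○○○○○○
k=4  ○○○○○○○○
○○○○○○○○
○○○○○○○○
○○○○^●○○
○○○○●●○○
○○○○○○○○
k=5  ○○○○○○○○
○○○○○○○○
○○○○○○○○
○○○<○●○○
○○○○●●○○
○○○○○○○○
k=6  ○○○○○○○○
○○○○○○○○
○○○^○○○○
○○○●○●○○
○○○○●●○○
○○○○○○○○
k=7  ○○○○○○○○
○○○○○○○○
○○○●>○○○
○○○●○●○○
○○○○●●○○
○○○○○○○○
k=8  ○○○○○○○○
○○○○○○○○
○○○●●○○○
○○○●v●○○
○○○○●●○○
○○○○○○○○
k=9  ○○○○○○○○
○○○○○○○○
○○○●●○○○
○○○<●●○○
○○○○●●○○
○○○○○○○○
k=10  ○○○○○○○○
○○○○○○○○
○○○●●○○○
○○○○●●○○
○○○v●●○○
○○○○○○○○

1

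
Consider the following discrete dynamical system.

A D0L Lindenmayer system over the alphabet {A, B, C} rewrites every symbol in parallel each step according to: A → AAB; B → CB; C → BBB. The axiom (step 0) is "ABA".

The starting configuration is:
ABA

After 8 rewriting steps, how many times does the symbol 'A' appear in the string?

[0] ABA
[1] AABCBAAB
[2] AABAABCBBBBCBAABAABCB
[3] AABAABCBAABAABCBBBBCBCBCBCBBBBCBAABAABCBAABAABCBBBBCB
[4] AABAABCBAABAABCBBBBCBAABAABCBAABAABCBBBBCBCBCBCBBBBCBBBBCB…BBBCBAABAABCBAABAABCBBBBCBAABAABCBAABAABCBBBBCBCBCBCBBBBCB  (len 132)
[5] AABAABCBAABAABCBBBBCBAABAABCBAABAABCBBBBCBCBCBCBBBBCBAABAA…AABAABCBAABAABCBBBBCBCBCBCBBBBCBBBBCBBBBCBBBBCBCBCBCBBBBCB  (len 323)
[6] AABAABCBAABAABCBBBBCBAABAABCBAABAABCBBBBCBCBCBCBBBBCBAABAA…BCBCBBBBCBCBCBCBBBBCBCBCBCBBBBCBBBBCBBBBCBBBBCBCBCBCBBBBCB  (len 783)
[7] AABAABCBAABAABCBBBBCBAABAABCBAABAABCBBBBCBCBCBCBBBBCBAABAA…BCBCBBBBCBCBCBCBBBBCBCBCBCBBBBCBBBBCBBBBCBBBBCBCBCBCBBBBCB  (len 1880)
[8] AABAABCBAABAABCBBBBCBAABAABCBAABAABCBBBBCBCBCBCBBBBCBAABAA…BCBCBBBBCBCBCBCBBBBCBCBCBCBBBBCBBBBCBBBBCBBBBCBCBCBCBBBBCB  (len 4485)

512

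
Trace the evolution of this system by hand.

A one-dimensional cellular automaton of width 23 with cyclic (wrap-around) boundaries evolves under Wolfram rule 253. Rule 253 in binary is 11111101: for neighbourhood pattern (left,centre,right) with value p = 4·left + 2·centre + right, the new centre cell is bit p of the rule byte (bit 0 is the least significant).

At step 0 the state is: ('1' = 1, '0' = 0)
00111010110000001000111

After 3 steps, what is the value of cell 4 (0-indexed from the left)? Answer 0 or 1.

0) 00111010110000001000111
1) 10111111111111101110111
2) 11111111111111111111111
3) 11111111111111111111111

1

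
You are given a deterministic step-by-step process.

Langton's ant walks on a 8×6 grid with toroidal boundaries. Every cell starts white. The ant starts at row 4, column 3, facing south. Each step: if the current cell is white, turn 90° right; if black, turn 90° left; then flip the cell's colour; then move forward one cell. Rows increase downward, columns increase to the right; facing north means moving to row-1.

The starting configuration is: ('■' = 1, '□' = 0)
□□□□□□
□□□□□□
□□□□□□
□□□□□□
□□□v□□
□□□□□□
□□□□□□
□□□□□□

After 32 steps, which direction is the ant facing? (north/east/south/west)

north

step 0: □□□□□□
□□□□□□
□□□□□□
□□□□□□
□□□v□□
□□□□□□
□□□□□□
□□□□□□
step 1: □□□□□□
□□□□□□
□□□□□□
□□□□□□
□□<■□□
□□□□□□
□□□□□□
□□□□□□
step 2: □□□□□□
□□□□□□
□□□□□□
□□^□□□
□□■■□□
□□□□□□
□□□□□□
□□□□□□
step 3: □□□□□□
□□□□□□
□□□□□□
□□■>□□
□□■■□□
□□□□□□
□□□□□□
□□□□□□
step 4: □□□□□□
□□□□□□
□□□□□□
□□■■□□
□□■v□□
□□□□□□
□□□□□□
□□□□□□
step 5: □□□□□□
□□□□□□
□□□□□□
□□■■□□
□□■□>□
□□□□□□
□□□□□□
□□□□□□
step 6: □□□□□□
□□□□□□
□□□□□□
□□■■□□
□□■□■□
□□□□v□
□□□□□□
□□□□□□
step 7: □□□□□□
□□□□□□
□□□□□□
□□■■□□
□□■□■□
□□□<■□
□□□□□□
□□□□□□
step 8: □□□□□□
□□□□□□
□□□□□□
□□■■□□
□□■^■□
□□□■■□
□□□□□□
□□□□□□
step 9: □□□□□□
□□□□□□
□□□□□□
□□■■□□
□□■■>□
□□□■■□
□□□□□□
□□□□□□
step 10: □□□□□□
□□□□□□
□□□□□□
□□■■^□
□□■■□□
□□□■■□
□□□□□□
□□□□□□
step 11: □□□□□□
□□□□□□
□□□□□□
□□■■■>
□□■■□□
□□□■■□
□□□□□□
□□□□□□
step 12: □□□□□□
□□□□□□
□□□□□□
□□■■■■
□□■■□v
□□□■■□
□□□□□□
□□□□□□
step 13: □□□□□□
□□□□□□
□□□□□□
□□■■■■
□□■■<■
□□□■■□
□□□□□□
□□□□□□
step 14: □□□□□□
□□□□□□
□□□□□□
□□■■^■
□□■■■■
□□□■■□
□□□□□□
□□□□□□
step 15: □□□□□□
□□□□□□
□□□□□□
□□■<□■
□□■■■■
□□□■■□
□□□□□□
□□□□□□
step 16: □□□□□□
□□□□□□
□□□□□□
□□■□□■
□□■v■■
□□□■■□
□□□□□□
□□□□□□
step 17: □□□□□□
□□□□□□
□□□□□□
□□■□□■
□□■□>■
□□□■■□
□□□□□□
□□□□□□
step 18: □□□□□□
□□□□□□
□□□□□□
□□■□^■
□□■□□■
□□□■■□
□□□□□□
□□□□□□
step 19: □□□□□□
□□□□□□
□□□□□□
□□■□■>
□□■□□■
□□□■■□
□□□□□□
□□□□□□
step 20: □□□□□□
□□□□□□
□□□□□^
□□■□■□
□□■□□■
□□□■■□
□□□□□□
□□□□□□
step 21: □□□□□□
□□□□□□
>□□□□■
□□■□■□
□□■□□■
□□□■■□
□□□□□□
□□□□□□
step 22: □□□□□□
□□□□□□
■□□□□■
v□■□■□
□□■□□■
□□□■■□
□□□□□□
□□□□□□
step 23: □□□□□□
□□□□□□
■□□□□■
■□■□■<
□□■□□■
□□□■■□
□□□□□□
□□□□□□
step 24: □□□□□□
□□□□□□
■□□□□^
■□■□■■
□□■□□■
□□□■■□
□□□□□□
□□□□□□
step 25: □□□□□□
□□□□□□
■□□□<□
■□■□■■
□□■□□■
□□□■■□
□□□□□□
□□□□□□
step 26: □□□□□□
□□□□^□
■□□□■□
■□■□■■
□□■□□■
□□□■■□
□□□□□□
□□□□□□
step 27: □□□□□□
□□□□■>
■□□□■□
■□■□■■
□□■□□■
□□□■■□
□□□□□□
□□□□□□
step 28: □□□□□□
□□□□■■
■□□□■v
■□■□■■
□□■□□■
□□□■■□
□□□□□□
□□□□□□
step 29: □□□□□□
□□□□■■
■□□□<■
■□■□■■
□□■□□■
□□□■■□
□□□□□□
□□□□□□
step 30: □□□□□□
□□□□■■
■□□□□■
■□■□v■
□□■□□■
□□□■■□
□□□□□□
□□□□□□
step 31: □□□□□□
□□□□■■
■□□□□■
■□■□□>
□□■□□■
□□□■■□
□□□□□□
□□□□□□
step 32: □□□□□□
□□□□■■
■□□□□^
■□■□□□
□□■□□■
□□□■■□
□□□□□□
□□□□□□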